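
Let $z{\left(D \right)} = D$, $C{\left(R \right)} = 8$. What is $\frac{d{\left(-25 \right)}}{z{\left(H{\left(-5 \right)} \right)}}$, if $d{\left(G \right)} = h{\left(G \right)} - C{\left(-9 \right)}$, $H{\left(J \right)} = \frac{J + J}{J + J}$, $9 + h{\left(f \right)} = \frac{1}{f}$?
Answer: $- \frac{426}{25} \approx -17.04$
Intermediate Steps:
$h{\left(f \right)} = -9 + \frac{1}{f}$
$H{\left(J \right)} = 1$ ($H{\left(J \right)} = \frac{2 J}{2 J} = 2 J \frac{1}{2 J} = 1$)
$d{\left(G \right)} = -17 + \frac{1}{G}$ ($d{\left(G \right)} = \left(-9 + \frac{1}{G}\right) - 8 = -17 + \frac{1}{G}$)
$\frac{d{\left(-25 \right)}}{z{\left(H{\left(-5 \right)} \right)}} = \frac{-17 + \frac{1}{-25}}{1} = \left(-17 - \frac{1}{25}\right) 1 = \left(- \frac{426}{25}\right) 1 = - \frac{426}{25}$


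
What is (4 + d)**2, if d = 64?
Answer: 4624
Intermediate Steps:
(4 + d)**2 = (4 + 64)**2 = 68**2 = 4624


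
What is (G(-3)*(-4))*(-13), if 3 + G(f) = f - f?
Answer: -156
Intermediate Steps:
G(f) = -3 (G(f) = -3 + (f - f) = -3 + 0 = -3)
(G(-3)*(-4))*(-13) = -3*(-4)*(-13) = 12*(-13) = -156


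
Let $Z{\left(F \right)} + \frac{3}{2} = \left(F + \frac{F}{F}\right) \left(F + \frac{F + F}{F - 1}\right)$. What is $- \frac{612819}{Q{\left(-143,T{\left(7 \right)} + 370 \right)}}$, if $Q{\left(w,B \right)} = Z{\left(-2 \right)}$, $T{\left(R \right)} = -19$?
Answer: $\frac{3676914}{5} \approx 7.3538 \cdot 10^{5}$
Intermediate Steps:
$Z{\left(F \right)} = - \frac{3}{2} + \left(1 + F\right) \left(F + \frac{2 F}{-1 + F}\right)$ ($Z{\left(F \right)} = - \frac{3}{2} + \left(F + \frac{F}{F}\right) \left(F + \frac{F + F}{F - 1}\right) = - \frac{3}{2} + \left(F + 1\right) \left(F + \frac{2 F}{-1 + F}\right) = - \frac{3}{2} + \left(1 + F\right) \left(F + \frac{2 F}{-1 + F}\right)$)
$Q{\left(w,B \right)} = - \frac{5}{6}$ ($Q{\left(w,B \right)} = \frac{3 - -6 + 2 \left(-2\right) \left(1 - 2\right)^{2}}{2 \left(-1 - 2\right)} = \frac{3 + 6 + 2 \left(-2\right) \left(-1\right)^{2}}{2 \left(-3\right)} = \frac{1}{2} \left(- \frac{1}{3}\right) \left(3 + 6 + 2 \left(-2\right) 1\right) = \frac{1}{2} \left(- \frac{1}{3}\right) \left(3 + 6 - 4\right) = \frac{1}{2} \left(- \frac{1}{3}\right) 5 = - \frac{5}{6}$)
$- \frac{612819}{Q{\left(-143,T{\left(7 \right)} + 370 \right)}} = - \frac{612819}{- \frac{5}{6}} = \left(-612819\right) \left(- \frac{6}{5}\right) = \frac{3676914}{5}$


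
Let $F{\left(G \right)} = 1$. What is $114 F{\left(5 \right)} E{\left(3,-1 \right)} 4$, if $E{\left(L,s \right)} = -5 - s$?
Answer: $-1824$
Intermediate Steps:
$114 F{\left(5 \right)} E{\left(3,-1 \right)} 4 = 114 \cdot 1 \left(-5 - -1\right) 4 = 114 \cdot 1 \left(-5 + 1\right) 4 = 114 \cdot 1 \left(-4\right) 4 = 114 \left(\left(-4\right) 4\right) = 114 \left(-16\right) = -1824$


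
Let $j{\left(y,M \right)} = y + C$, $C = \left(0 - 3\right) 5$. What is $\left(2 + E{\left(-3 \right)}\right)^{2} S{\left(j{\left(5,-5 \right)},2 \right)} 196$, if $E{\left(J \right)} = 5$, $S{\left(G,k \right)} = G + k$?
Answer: $-76832$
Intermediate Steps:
$C = -15$ ($C = \left(-3\right) 5 = -15$)
$j{\left(y,M \right)} = -15 + y$ ($j{\left(y,M \right)} = y - 15 = -15 + y$)
$\left(2 + E{\left(-3 \right)}\right)^{2} S{\left(j{\left(5,-5 \right)},2 \right)} 196 = \left(2 + 5\right)^{2} \left(\left(-15 + 5\right) + 2\right) 196 = 7^{2} \left(-10 + 2\right) 196 = 49 \left(-8\right) 196 = \left(-392\right) 196 = -76832$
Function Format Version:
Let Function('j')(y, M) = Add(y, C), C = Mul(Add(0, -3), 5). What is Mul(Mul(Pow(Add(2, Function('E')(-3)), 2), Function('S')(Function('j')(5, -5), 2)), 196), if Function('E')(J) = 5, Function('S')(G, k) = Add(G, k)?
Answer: -76832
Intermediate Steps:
C = -15 (C = Mul(-3, 5) = -15)
Function('j')(y, M) = Add(-15, y) (Function('j')(y, M) = Add(y, -15) = Add(-15, y))
Mul(Mul(Pow(Add(2, Function('E')(-3)), 2), Function('S')(Function('j')(5, -5), 2)), 196) = Mul(Mul(Pow(Add(2, 5), 2), Add(Add(-15, 5), 2)), 196) = Mul(Mul(Pow(7, 2), Add(-10, 2)), 196) = Mul(Mul(49, -8), 196) = Mul(-392, 196) = -76832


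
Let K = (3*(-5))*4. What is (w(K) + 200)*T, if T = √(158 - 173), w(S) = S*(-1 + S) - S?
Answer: 3920*I*√15 ≈ 15182.0*I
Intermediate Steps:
K = -60 (K = -15*4 = -60)
w(S) = -S + S*(-1 + S)
T = I*√15 (T = √(-15) = I*√15 ≈ 3.873*I)
(w(K) + 200)*T = (-60*(-2 - 60) + 200)*(I*√15) = (-60*(-62) + 200)*(I*√15) = (3720 + 200)*(I*√15) = 3920*(I*√15) = 3920*I*√15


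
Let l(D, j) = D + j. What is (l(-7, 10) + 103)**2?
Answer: 11236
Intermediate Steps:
(l(-7, 10) + 103)**2 = ((-7 + 10) + 103)**2 = (3 + 103)**2 = 106**2 = 11236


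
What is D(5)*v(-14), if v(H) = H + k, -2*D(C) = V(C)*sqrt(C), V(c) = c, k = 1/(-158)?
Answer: 11065*sqrt(5)/316 ≈ 78.298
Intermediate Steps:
k = -1/158 ≈ -0.0063291
D(C) = -C**(3/2)/2 (D(C) = -C*sqrt(C)/2 = -C**(3/2)/2)
v(H) = -1/158 + H (v(H) = H - 1/158 = -1/158 + H)
D(5)*v(-14) = (-5*sqrt(5)/2)*(-1/158 - 14) = -5*sqrt(5)/2*(-2213/158) = 11065*sqrt(5)/316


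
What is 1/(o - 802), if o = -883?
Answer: -1/1685 ≈ -0.00059347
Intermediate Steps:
1/(o - 802) = 1/(-883 - 802) = 1/(-1685) = -1/1685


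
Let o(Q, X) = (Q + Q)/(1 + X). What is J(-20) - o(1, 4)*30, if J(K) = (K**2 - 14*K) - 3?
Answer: 665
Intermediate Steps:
o(Q, X) = 2*Q/(1 + X) (o(Q, X) = (2*Q)/(1 + X) = 2*Q/(1 + X))
J(K) = -3 + K**2 - 14*K
J(-20) - o(1, 4)*30 = (-3 + (-20)**2 - 14*(-20)) - 2*1/(1 + 4)*30 = (-3 + 400 + 280) - 2*1/5*30 = 677 - 2*1*(1/5)*30 = 677 - 2*30/5 = 677 - 1*12 = 677 - 12 = 665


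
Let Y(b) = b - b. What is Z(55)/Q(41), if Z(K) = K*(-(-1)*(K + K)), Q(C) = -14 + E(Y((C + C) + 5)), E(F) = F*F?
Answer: -3025/7 ≈ -432.14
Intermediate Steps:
Y(b) = 0
E(F) = F**2
Q(C) = -14 (Q(C) = -14 + 0**2 = -14 + 0 = -14)
Z(K) = 2*K**2 (Z(K) = K*(-(-1)*2*K) = K*(-(-2)*K) = K*(2*K) = 2*K**2)
Z(55)/Q(41) = (2*55**2)/(-14) = (2*3025)*(-1/14) = 6050*(-1/14) = -3025/7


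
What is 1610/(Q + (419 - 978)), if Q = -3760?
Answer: -230/617 ≈ -0.37277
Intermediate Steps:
1610/(Q + (419 - 978)) = 1610/(-3760 + (419 - 978)) = 1610/(-3760 - 559) = 1610/(-4319) = 1610*(-1/4319) = -230/617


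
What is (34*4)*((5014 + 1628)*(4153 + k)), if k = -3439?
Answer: 644964768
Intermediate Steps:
(34*4)*((5014 + 1628)*(4153 + k)) = (34*4)*((5014 + 1628)*(4153 - 3439)) = 136*(6642*714) = 136*4742388 = 644964768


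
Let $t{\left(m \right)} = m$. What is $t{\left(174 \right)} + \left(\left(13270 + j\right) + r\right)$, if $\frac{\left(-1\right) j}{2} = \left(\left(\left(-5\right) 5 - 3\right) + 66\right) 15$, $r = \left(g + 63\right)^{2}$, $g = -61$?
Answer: $12308$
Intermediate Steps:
$r = 4$ ($r = \left(-61 + 63\right)^{2} = 2^{2} = 4$)
$j = -1140$ ($j = - 2 \left(\left(\left(-5\right) 5 - 3\right) + 66\right) 15 = - 2 \left(\left(-25 - 3\right) + 66\right) 15 = - 2 \left(-28 + 66\right) 15 = - 2 \cdot 38 \cdot 15 = \left(-2\right) 570 = -1140$)
$t{\left(174 \right)} + \left(\left(13270 + j\right) + r\right) = 174 + \left(\left(13270 - 1140\right) + 4\right) = 174 + \left(12130 + 4\right) = 174 + 12134 = 12308$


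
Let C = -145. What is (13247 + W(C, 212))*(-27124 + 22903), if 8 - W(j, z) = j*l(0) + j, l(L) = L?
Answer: -56561400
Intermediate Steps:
W(j, z) = 8 - j (W(j, z) = 8 - (j*0 + j) = 8 - (0 + j) = 8 - j)
(13247 + W(C, 212))*(-27124 + 22903) = (13247 + (8 - 1*(-145)))*(-27124 + 22903) = (13247 + (8 + 145))*(-4221) = (13247 + 153)*(-4221) = 13400*(-4221) = -56561400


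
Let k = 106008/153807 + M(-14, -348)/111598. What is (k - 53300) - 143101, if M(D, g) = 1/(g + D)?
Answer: -406782254800010977/2071189466044 ≈ -1.9640e+5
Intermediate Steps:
M(D, g) = 1/(D + g)
k = 1427520496667/2071189466044 (k = 106008/153807 + 1/(-14 - 348*111598) = 106008*(1/153807) + (1/111598)/(-362) = 35336/51269 - 1/362*1/111598 = 35336/51269 - 1/40398476 = 1427520496667/2071189466044 ≈ 0.68923)
(k - 53300) - 143101 = (1427520496667/2071189466044 - 53300) - 143101 = -110392971019648533/2071189466044 - 143101 = -406782254800010977/2071189466044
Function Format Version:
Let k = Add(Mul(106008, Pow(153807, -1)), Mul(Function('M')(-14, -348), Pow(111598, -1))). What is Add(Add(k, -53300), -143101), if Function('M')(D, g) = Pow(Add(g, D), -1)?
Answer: Rational(-406782254800010977, 2071189466044) ≈ -1.9640e+5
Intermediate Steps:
Function('M')(D, g) = Pow(Add(D, g), -1)
k = Rational(1427520496667, 2071189466044) (k = Add(Mul(106008, Pow(153807, -1)), Mul(Pow(Add(-14, -348), -1), Pow(111598, -1))) = Add(Mul(106008, Rational(1, 153807)), Mul(Pow(-362, -1), Rational(1, 111598))) = Add(Rational(35336, 51269), Mul(Rational(-1, 362), Rational(1, 111598))) = Add(Rational(35336, 51269), Rational(-1, 40398476)) = Rational(1427520496667, 2071189466044) ≈ 0.68923)
Add(Add(k, -53300), -143101) = Add(Add(Rational(1427520496667, 2071189466044), -53300), -143101) = Add(Rational(-110392971019648533, 2071189466044), -143101) = Rational(-406782254800010977, 2071189466044)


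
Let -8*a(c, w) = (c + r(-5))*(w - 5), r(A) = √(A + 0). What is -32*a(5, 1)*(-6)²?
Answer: -2880 - 576*I*√5 ≈ -2880.0 - 1288.0*I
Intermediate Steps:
r(A) = √A
a(c, w) = -(-5 + w)*(c + I*√5)/8 (a(c, w) = -(c + √(-5))*(w - 5)/8 = -(c + I*√5)*(-5 + w)/8 = -(-5 + w)*(c + I*√5)/8)
-32*a(5, 1)*(-6)² = -32*((5/8)*5 - ⅛*5*1 + 5*I*√5/8 - ⅛*I*1*√5)*(-6)² = -32*(25/8 - 5/8 + 5*I*√5/8 - I*√5/8)*36 = -32*(5/2 + I*√5/2)*36 = (-80 - 16*I*√5)*36 = -2880 - 576*I*√5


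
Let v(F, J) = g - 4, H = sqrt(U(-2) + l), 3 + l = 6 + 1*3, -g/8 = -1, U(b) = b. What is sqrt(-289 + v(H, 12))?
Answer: I*sqrt(285) ≈ 16.882*I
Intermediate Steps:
g = 8 (g = -8*(-1) = 8)
l = 6 (l = -3 + (6 + 1*3) = -3 + (6 + 3) = -3 + 9 = 6)
H = 2 (H = sqrt(-2 + 6) = sqrt(4) = 2)
v(F, J) = 4 (v(F, J) = 8 - 4 = 4)
sqrt(-289 + v(H, 12)) = sqrt(-289 + 4) = sqrt(-285) = I*sqrt(285)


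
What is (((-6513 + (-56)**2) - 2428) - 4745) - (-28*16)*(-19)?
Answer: -19062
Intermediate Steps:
(((-6513 + (-56)**2) - 2428) - 4745) - (-28*16)*(-19) = (((-6513 + 3136) - 2428) - 4745) - (-448)*(-19) = ((-3377 - 2428) - 4745) - 1*8512 = (-5805 - 4745) - 8512 = -10550 - 8512 = -19062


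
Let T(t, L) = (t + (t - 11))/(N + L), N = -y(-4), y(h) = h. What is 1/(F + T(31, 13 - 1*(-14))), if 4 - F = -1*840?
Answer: 31/26215 ≈ 0.0011825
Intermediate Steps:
F = 844 (F = 4 - (-1)*840 = 4 - 1*(-840) = 4 + 840 = 844)
N = 4 (N = -1*(-4) = 4)
T(t, L) = (-11 + 2*t)/(4 + L) (T(t, L) = (t + (t - 11))/(4 + L) = (t + (-11 + t))/(4 + L) = (-11 + 2*t)/(4 + L))
1/(F + T(31, 13 - 1*(-14))) = 1/(844 + (-11 + 2*31)/(4 + (13 - 1*(-14)))) = 1/(844 + (-11 + 62)/(4 + (13 + 14))) = 1/(844 + 51/(4 + 27)) = 1/(844 + 51/31) = 1/(26215/31) = 31/26215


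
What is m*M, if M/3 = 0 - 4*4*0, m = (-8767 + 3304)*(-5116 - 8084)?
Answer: 0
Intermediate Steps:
m = 72111600 (m = -5463*(-13200) = 72111600)
M = 0 (M = 3*(0 - 4*4*0) = 3*(0 - 16*0) = 3*(0 + 0) = 3*0 = 0)
m*M = 72111600*0 = 0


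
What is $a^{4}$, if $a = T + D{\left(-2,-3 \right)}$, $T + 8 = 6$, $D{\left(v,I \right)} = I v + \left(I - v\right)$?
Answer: $81$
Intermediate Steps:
$D{\left(v,I \right)} = I - v + I v$
$T = -2$ ($T = -8 + 6 = -2$)
$a = 3$ ($a = -2 - -5 = -2 + \left(-3 + 2 + 6\right) = -2 + 5 = 3$)
$a^{4} = 3^{4} = 81$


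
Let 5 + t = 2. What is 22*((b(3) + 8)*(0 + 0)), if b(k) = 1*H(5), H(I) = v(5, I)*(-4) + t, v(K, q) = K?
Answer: 0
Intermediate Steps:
t = -3 (t = -5 + 2 = -3)
H(I) = -23 (H(I) = 5*(-4) - 3 = -20 - 3 = -23)
b(k) = -23 (b(k) = 1*(-23) = -23)
22*((b(3) + 8)*(0 + 0)) = 22*((-23 + 8)*(0 + 0)) = 22*(-15*0) = 22*0 = 0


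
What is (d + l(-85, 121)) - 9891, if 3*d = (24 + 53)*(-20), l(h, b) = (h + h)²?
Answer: 55487/3 ≈ 18496.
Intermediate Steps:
l(h, b) = 4*h² (l(h, b) = (2*h)² = 4*h²)
d = -1540/3 (d = ((24 + 53)*(-20))/3 = (77*(-20))/3 = (⅓)*(-1540) = -1540/3 ≈ -513.33)
(d + l(-85, 121)) - 9891 = (-1540/3 + 4*(-85)²) - 9891 = (-1540/3 + 4*7225) - 9891 = (-1540/3 + 28900) - 9891 = 85160/3 - 9891 = 55487/3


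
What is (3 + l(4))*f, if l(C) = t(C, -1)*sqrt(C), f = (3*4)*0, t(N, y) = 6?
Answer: 0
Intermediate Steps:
f = 0 (f = 12*0 = 0)
l(C) = 6*sqrt(C)
(3 + l(4))*f = (3 + 6*sqrt(4))*0 = (3 + 6*2)*0 = (3 + 12)*0 = 15*0 = 0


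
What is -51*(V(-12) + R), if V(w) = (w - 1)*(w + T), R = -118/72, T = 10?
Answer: -14909/12 ≈ -1242.4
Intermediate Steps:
R = -59/36 (R = -118*1/72 = -59/36 ≈ -1.6389)
V(w) = (-1 + w)*(10 + w) (V(w) = (w - 1)*(w + 10) = (-1 + w)*(10 + w))
-51*(V(-12) + R) = -51*((-10 + (-12)**2 + 9*(-12)) - 59/36) = -51*((-10 + 144 - 108) - 59/36) = -51*(26 - 59/36) = -51*877/36 = -14909/12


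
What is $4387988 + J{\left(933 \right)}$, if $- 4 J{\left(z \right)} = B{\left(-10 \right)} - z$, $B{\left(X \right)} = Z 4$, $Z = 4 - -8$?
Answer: $\frac{17552837}{4} \approx 4.3882 \cdot 10^{6}$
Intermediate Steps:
$Z = 12$ ($Z = 4 + 8 = 12$)
$B{\left(X \right)} = 48$ ($B{\left(X \right)} = 12 \cdot 4 = 48$)
$J{\left(z \right)} = -12 + \frac{z}{4}$ ($J{\left(z \right)} = - \frac{48 - z}{4} = -12 + \frac{z}{4}$)
$4387988 + J{\left(933 \right)} = 4387988 + \left(-12 + \frac{1}{4} \cdot 933\right) = 4387988 + \left(-12 + \frac{933}{4}\right) = 4387988 + \frac{885}{4} = \frac{17552837}{4}$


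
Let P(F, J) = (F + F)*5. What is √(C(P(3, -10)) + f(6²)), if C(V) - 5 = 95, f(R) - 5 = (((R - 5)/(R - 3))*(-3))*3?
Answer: 3*√1298/11 ≈ 9.8258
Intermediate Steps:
f(R) = 5 - 9*(-5 + R)/(-3 + R) (f(R) = 5 + (((R - 5)/(R - 3))*(-3))*3 = 5 + (((-5 + R)/(-3 + R))*(-3))*3 = 5 - 3*(-5 + R)/(-3 + R)*3 = 5 - 9*(-5 + R)/(-3 + R))
P(F, J) = 10*F (P(F, J) = (2*F)*5 = 10*F)
C(V) = 100 (C(V) = 5 + 95 = 100)
√(C(P(3, -10)) + f(6²)) = √(100 + 2*(15 - 2*6²)/(-3 + 6²)) = √(100 + 2*(15 - 2*36)/(-3 + 36)) = √(100 + 2*(15 - 72)/33) = √(100 + 2*(1/33)*(-57)) = √(100 - 38/11) = √(1062/11) = 3*√1298/11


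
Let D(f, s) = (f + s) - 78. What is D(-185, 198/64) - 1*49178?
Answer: -1582013/32 ≈ -49438.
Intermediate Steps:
D(f, s) = -78 + f + s
D(-185, 198/64) - 1*49178 = (-78 - 185 + 198/64) - 1*49178 = (-78 - 185 + 198*(1/64)) - 49178 = (-78 - 185 + 99/32) - 49178 = -8317/32 - 49178 = -1582013/32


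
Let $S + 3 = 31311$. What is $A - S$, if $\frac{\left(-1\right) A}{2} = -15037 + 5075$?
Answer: $-11384$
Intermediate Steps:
$S = 31308$ ($S = -3 + 31311 = 31308$)
$A = 19924$ ($A = - 2 \left(-15037 + 5075\right) = \left(-2\right) \left(-9962\right) = 19924$)
$A - S = 19924 - 31308 = -11384$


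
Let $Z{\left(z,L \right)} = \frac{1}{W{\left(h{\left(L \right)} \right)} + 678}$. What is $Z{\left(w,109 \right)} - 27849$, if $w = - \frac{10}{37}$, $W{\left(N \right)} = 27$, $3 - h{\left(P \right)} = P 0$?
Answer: $- \frac{19633544}{705} \approx -27849.0$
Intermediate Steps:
$h{\left(P \right)} = 3$ ($h{\left(P \right)} = 3 - P 0 = 3 - 0 = 3 + 0 = 3$)
$w = - \frac{10}{37}$ ($w = \left(-10\right) \frac{1}{37} = - \frac{10}{37} \approx -0.27027$)
$Z{\left(z,L \right)} = \frac{1}{705}$ ($Z{\left(z,L \right)} = \frac{1}{27 + 678} = \frac{1}{705}$)
$Z{\left(w,109 \right)} - 27849 = \frac{1}{705} - 27849 = - \frac{19633544}{705}$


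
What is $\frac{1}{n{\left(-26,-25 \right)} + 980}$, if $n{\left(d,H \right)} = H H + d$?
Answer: $\frac{1}{1579} \approx 0.00063331$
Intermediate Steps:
$n{\left(d,H \right)} = d + H^{2}$ ($n{\left(d,H \right)} = H^{2} + d = d + H^{2}$)
$\frac{1}{n{\left(-26,-25 \right)} + 980} = \frac{1}{\left(-26 + \left(-25\right)^{2}\right) + 980} = \frac{1}{\left(-26 + 625\right) + 980} = \frac{1}{599 + 980} = \frac{1}{1579}$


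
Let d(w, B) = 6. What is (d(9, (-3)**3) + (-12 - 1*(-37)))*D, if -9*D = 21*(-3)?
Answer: 217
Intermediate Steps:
D = 7 (D = -7*(-3)/3 = -1/9*(-63) = 7)
(d(9, (-3)**3) + (-12 - 1*(-37)))*D = (6 + (-12 - 1*(-37)))*7 = (6 + (-12 + 37))*7 = (6 + 25)*7 = 31*7 = 217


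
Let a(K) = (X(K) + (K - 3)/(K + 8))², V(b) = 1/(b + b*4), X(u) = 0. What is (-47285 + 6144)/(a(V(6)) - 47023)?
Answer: 2389510421/2731134942 ≈ 0.87492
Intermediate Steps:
V(b) = 1/(5*b) (V(b) = 1/(b + 4*b) = 1/(5*b))
a(K) = (-3 + K)²/(8 + K)² (a(K) = (0 + (K - 3)/(K + 8))² = (0 + (-3 + K)/(8 + K))² = ((-3 + K)/(8 + K))² = (-3 + K)²/(8 + K)²)
(-47285 + 6144)/(a(V(6)) - 47023) = (-47285 + 6144)/((-3 + (⅕)/6)²/(8 + (⅕)/6)² - 47023) = -41141/((-3 + (⅕)*(⅙))²/(8 + (⅕)*(⅙))² - 47023) = -41141/((-3 + 1/30)²/(8 + 1/30)² - 47023) = -41141/((-89/30)²/(241/30)² - 47023) = -41141/((7921/900)*(900/58081) - 47023) = -41141/(7921/58081 - 47023) = -41141/(-2731134942/58081) = -41141*(-58081/2731134942) = 2389510421/2731134942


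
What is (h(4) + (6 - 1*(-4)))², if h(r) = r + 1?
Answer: 225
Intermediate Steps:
h(r) = 1 + r
(h(4) + (6 - 1*(-4)))² = ((1 + 4) + (6 - 1*(-4)))² = (5 + (6 + 4))² = (5 + 10)² = 15² = 225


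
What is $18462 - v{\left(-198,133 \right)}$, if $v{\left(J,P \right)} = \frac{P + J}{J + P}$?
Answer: $18461$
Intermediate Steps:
$v{\left(J,P \right)} = 1$ ($v{\left(J,P \right)} = \frac{J + P}{J + P} = 1$)
$18462 - v{\left(-198,133 \right)} = 18462 - 1 = 18461$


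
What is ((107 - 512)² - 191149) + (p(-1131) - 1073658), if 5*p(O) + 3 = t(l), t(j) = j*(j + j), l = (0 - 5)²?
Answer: -5502663/5 ≈ -1.1005e+6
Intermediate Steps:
l = 25 (l = (-5)² = 25)
t(j) = 2*j² (t(j) = j*(2*j) = 2*j²)
p(O) = 1247/5 (p(O) = -⅗ + (2*25²)/5 = -⅗ + (2*625)/5 = -⅗ + (⅕)*1250 = -⅗ + 250 = 1247/5)
((107 - 512)² - 191149) + (p(-1131) - 1073658) = ((107 - 512)² - 191149) + (1247/5 - 1073658) = ((-405)² - 191149) - 5367043/5 = (164025 - 191149) - 5367043/5 = -27124 - 5367043/5 = -5502663/5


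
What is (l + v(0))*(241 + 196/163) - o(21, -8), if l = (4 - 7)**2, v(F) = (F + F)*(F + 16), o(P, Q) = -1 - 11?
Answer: 357267/163 ≈ 2191.8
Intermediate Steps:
o(P, Q) = -12
v(F) = 2*F*(16 + F) (v(F) = (2*F)*(16 + F) = 2*F*(16 + F))
l = 9 (l = (-3)**2 = 9)
(l + v(0))*(241 + 196/163) - o(21, -8) = (9 + 2*0*(16 + 0))*(241 + 196/163) - 1*(-12) = (9 + 2*0*16)*(241 + 196*(1/163)) + 12 = (9 + 0)*(241 + 196/163) + 12 = 9*(39479/163) + 12 = 355311/163 + 12 = 357267/163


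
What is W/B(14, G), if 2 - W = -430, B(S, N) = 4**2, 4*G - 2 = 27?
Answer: 27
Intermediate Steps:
G = 29/4 (G = 1/2 + (1/4)*27 = 1/2 + 27/4 = 29/4 ≈ 7.2500)
B(S, N) = 16
W = 432 (W = 2 - 1*(-430) = 2 + 430 = 432)
W/B(14, G) = 432/16 = 432*(1/16) = 27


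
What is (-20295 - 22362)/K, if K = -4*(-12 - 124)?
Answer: -42657/544 ≈ -78.414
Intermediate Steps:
K = 544 (K = -4*(-136) = 544)
(-20295 - 22362)/K = (-20295 - 22362)/544 = -42657*1/544 = -42657/544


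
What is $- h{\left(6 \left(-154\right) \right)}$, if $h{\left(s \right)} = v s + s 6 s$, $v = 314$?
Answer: $-4832520$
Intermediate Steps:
$h{\left(s \right)} = 6 s^{2} + 314 s$ ($h{\left(s \right)} = 314 s + s 6 s = 314 s + 6 s s = 314 s + 6 s^{2} = 6 s^{2} + 314 s$)
$- h{\left(6 \left(-154\right) \right)} = - 2 \cdot 6 \left(-154\right) \left(157 + 3 \cdot 6 \left(-154\right)\right) = - 2 \left(-924\right) \left(157 + 3 \left(-924\right)\right) = - 2 \left(-924\right) \left(157 - 2772\right) = - 2 \left(-924\right) \left(-2615\right) = \left(-1\right) 4832520 = -4832520$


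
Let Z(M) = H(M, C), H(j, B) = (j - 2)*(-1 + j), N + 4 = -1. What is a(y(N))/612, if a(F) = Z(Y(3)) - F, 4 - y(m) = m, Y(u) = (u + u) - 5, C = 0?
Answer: -1/68 ≈ -0.014706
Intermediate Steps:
N = -5 (N = -4 - 1 = -5)
H(j, B) = (-1 + j)*(-2 + j) (H(j, B) = (-2 + j)*(-1 + j) = (-1 + j)*(-2 + j))
Y(u) = -5 + 2*u (Y(u) = 2*u - 5 = -5 + 2*u)
y(m) = 4 - m
Z(M) = 2 + M² - 3*M
a(F) = -F (a(F) = (2 + (-5 + 2*3)² - 3*(-5 + 2*3)) - F = (2 + (-5 + 6)² - 3*(-5 + 6)) - F = (2 + 1² - 3*1) - F = (2 + 1 - 3) - F = 0 - F = -F)
a(y(N))/612 = -(4 - 1*(-5))/612 = -(4 + 5)*(1/612) = -1*9*(1/612) = -9*1/612 = -1/68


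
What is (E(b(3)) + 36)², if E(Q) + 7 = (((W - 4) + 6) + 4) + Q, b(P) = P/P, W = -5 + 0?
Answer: 961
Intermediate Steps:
W = -5
b(P) = 1
E(Q) = -6 + Q (E(Q) = -7 + ((((-5 - 4) + 6) + 4) + Q) = -7 + (((-9 + 6) + 4) + Q) = -7 + ((-3 + 4) + Q) = -7 + (1 + Q) = -6 + Q)
(E(b(3)) + 36)² = ((-6 + 1) + 36)² = (-5 + 36)² = 31² = 961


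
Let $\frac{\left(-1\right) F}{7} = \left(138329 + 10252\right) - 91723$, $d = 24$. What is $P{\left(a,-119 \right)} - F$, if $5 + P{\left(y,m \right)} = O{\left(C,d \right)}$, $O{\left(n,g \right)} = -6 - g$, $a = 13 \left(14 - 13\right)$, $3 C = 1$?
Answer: $397971$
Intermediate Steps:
$C = \frac{1}{3}$ ($C = \frac{1}{3} \cdot 1 = \frac{1}{3} \approx 0.33333$)
$a = 13$ ($a = 13 \cdot 1 = 13$)
$F = -398006$ ($F = - 7 \left(\left(138329 + 10252\right) - 91723\right) = - 7 \left(148581 - 91723\right) = \left(-7\right) 56858 = -398006$)
$P{\left(y,m \right)} = -35$ ($P{\left(y,m \right)} = -5 - 30 = -35$)
$P{\left(a,-119 \right)} - F = -35 - -398006 = -35 + 398006 = 397971$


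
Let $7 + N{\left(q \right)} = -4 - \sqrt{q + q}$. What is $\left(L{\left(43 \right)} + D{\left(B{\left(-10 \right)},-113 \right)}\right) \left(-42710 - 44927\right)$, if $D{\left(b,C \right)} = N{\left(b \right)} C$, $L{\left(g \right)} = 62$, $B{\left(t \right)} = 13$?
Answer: $-114366285 - 9902981 \sqrt{26} \approx -1.6486 \cdot 10^{8}$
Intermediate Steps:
$N{\left(q \right)} = -11 - \sqrt{2} \sqrt{q}$ ($N{\left(q \right)} = -7 - \left(4 + \sqrt{q + q}\right) = -7 - \left(4 + \sqrt{2 q}\right) = -7 - \left(4 + \sqrt{2} \sqrt{q}\right) = -11 - \sqrt{2} \sqrt{q}$)
$D{\left(b,C \right)} = C \left(-11 - \sqrt{2} \sqrt{b}\right)$ ($D{\left(b,C \right)} = \left(-11 - \sqrt{2} \sqrt{b}\right) C = C \left(-11 - \sqrt{2} \sqrt{b}\right)$)
$\left(L{\left(43 \right)} + D{\left(B{\left(-10 \right)},-113 \right)}\right) \left(-42710 - 44927\right) = \left(62 - - 113 \left(11 + \sqrt{2} \sqrt{13}\right)\right) \left(-42710 - 44927\right) = \left(62 - - 113 \left(11 + \sqrt{26}\right)\right) \left(-87637\right) = \left(62 + \left(1243 + 113 \sqrt{26}\right)\right) \left(-87637\right) = \left(1305 + 113 \sqrt{26}\right) \left(-87637\right) = -114366285 - 9902981 \sqrt{26}$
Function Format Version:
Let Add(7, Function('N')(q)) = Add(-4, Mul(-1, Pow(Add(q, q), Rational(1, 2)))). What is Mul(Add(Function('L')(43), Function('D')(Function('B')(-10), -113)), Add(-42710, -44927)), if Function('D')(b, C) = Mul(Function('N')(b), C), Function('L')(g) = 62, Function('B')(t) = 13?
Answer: Add(-114366285, Mul(-9902981, Pow(26, Rational(1, 2)))) ≈ -1.6486e+8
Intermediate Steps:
Function('N')(q) = Add(-11, Mul(-1, Pow(2, Rational(1, 2)), Pow(q, Rational(1, 2)))) (Function('N')(q) = Add(-7, Add(-4, Mul(-1, Pow(Add(q, q), Rational(1, 2))))) = Add(-7, Add(-4, Mul(-1, Pow(Mul(2, q), Rational(1, 2))))) = Add(-7, Add(-4, Mul(-1, Mul(Pow(2, Rational(1, 2)), Pow(q, Rational(1, 2)))))) = Add(-7, Add(-4, Mul(-1, Pow(2, Rational(1, 2)), Pow(q, Rational(1, 2))))) = Add(-11, Mul(-1, Pow(2, Rational(1, 2)), Pow(q, Rational(1, 2)))))
Function('D')(b, C) = Mul(C, Add(-11, Mul(-1, Pow(2, Rational(1, 2)), Pow(b, Rational(1, 2))))) (Function('D')(b, C) = Mul(Add(-11, Mul(-1, Pow(2, Rational(1, 2)), Pow(b, Rational(1, 2)))), C) = Mul(C, Add(-11, Mul(-1, Pow(2, Rational(1, 2)), Pow(b, Rational(1, 2))))))
Mul(Add(Function('L')(43), Function('D')(Function('B')(-10), -113)), Add(-42710, -44927)) = Mul(Add(62, Mul(-1, -113, Add(11, Mul(Pow(2, Rational(1, 2)), Pow(13, Rational(1, 2)))))), Add(-42710, -44927)) = Mul(Add(62, Mul(-1, -113, Add(11, Pow(26, Rational(1, 2))))), -87637) = Mul(Add(62, Add(1243, Mul(113, Pow(26, Rational(1, 2))))), -87637) = Mul(Add(1305, Mul(113, Pow(26, Rational(1, 2)))), -87637) = Add(-114366285, Mul(-9902981, Pow(26, Rational(1, 2))))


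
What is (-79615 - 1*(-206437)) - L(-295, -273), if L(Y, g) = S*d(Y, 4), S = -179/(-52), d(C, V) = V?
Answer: 1648507/13 ≈ 1.2681e+5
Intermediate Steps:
S = 179/52 (S = -179*(-1/52) = 179/52 ≈ 3.4423)
L(Y, g) = 179/13 (L(Y, g) = (179/52)*4 = 179/13)
(-79615 - 1*(-206437)) - L(-295, -273) = (-79615 - 1*(-206437)) - 1*179/13 = (-79615 + 206437) - 179/13 = 126822 - 179/13 = 1648507/13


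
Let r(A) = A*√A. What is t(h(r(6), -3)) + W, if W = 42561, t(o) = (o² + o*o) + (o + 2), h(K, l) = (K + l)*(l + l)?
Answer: 58781 - 2628*√6 ≈ 52344.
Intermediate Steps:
r(A) = A^(3/2)
h(K, l) = 2*l*(K + l) (h(K, l) = (K + l)*(2*l) = 2*l*(K + l))
t(o) = 2 + o + 2*o² (t(o) = (o² + o²) + (2 + o) = 2*o² + (2 + o) = 2 + o + 2*o²)
t(h(r(6), -3)) + W = (2 + 2*(-3)*(6^(3/2) - 3) + 2*(2*(-3)*(6^(3/2) - 3))²) + 42561 = (2 + 2*(-3)*(6*√6 - 3) + 2*(2*(-3)*(6*√6 - 3))²) + 42561 = (2 + 2*(-3)*(-3 + 6*√6) + 2*(2*(-3)*(-3 + 6*√6))²) + 42561 = (2 + (18 - 36*√6) + 2*(18 - 36*√6)²) + 42561 = (20 - 36*√6 + 2*(18 - 36*√6)²) + 42561 = 42581 - 36*√6 + 2*(18 - 36*√6)²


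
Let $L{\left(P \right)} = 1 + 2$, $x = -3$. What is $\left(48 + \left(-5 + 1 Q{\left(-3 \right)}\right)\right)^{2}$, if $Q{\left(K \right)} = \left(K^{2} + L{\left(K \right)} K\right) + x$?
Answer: $1600$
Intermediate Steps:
$L{\left(P \right)} = 3$
$Q{\left(K \right)} = -3 + K^{2} + 3 K$ ($Q{\left(K \right)} = \left(K^{2} + 3 K\right) - 3 = -3 + K^{2} + 3 K$)
$\left(48 + \left(-5 + 1 Q{\left(-3 \right)}\right)\right)^{2} = \left(48 - \left(5 - \left(-3 + \left(-3\right)^{2} + 3 \left(-3\right)\right)\right)\right)^{2} = \left(48 - \left(5 - \left(-3 + 9 - 9\right)\right)\right)^{2} = \left(48 + \left(-5 + 1 \left(-3\right)\right)\right)^{2} = \left(48 - 8\right)^{2} = 40^{2} = 1600$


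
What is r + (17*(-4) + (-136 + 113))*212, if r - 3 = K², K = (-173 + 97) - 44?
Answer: -4889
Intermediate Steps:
K = -120 (K = -76 - 44 = -120)
r = 14403 (r = 3 + (-120)² = 3 + 14400 = 14403)
r + (17*(-4) + (-136 + 113))*212 = 14403 + (17*(-4) + (-136 + 113))*212 = 14403 + (-68 - 23)*212 = 14403 - 91*212 = 14403 - 19292 = -4889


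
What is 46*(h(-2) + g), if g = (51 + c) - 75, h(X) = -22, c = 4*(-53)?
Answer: -11868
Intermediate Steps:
c = -212
g = -236 (g = (51 - 212) - 75 = -161 - 75 = -236)
46*(h(-2) + g) = 46*(-22 - 236) = 46*(-258) = -11868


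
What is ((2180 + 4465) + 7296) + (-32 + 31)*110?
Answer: 13831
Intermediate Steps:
((2180 + 4465) + 7296) + (-32 + 31)*110 = (6645 + 7296) - 1*110 = 13941 - 110 = 13831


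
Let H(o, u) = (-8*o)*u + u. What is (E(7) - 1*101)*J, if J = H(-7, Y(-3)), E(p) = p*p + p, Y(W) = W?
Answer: 7695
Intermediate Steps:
E(p) = p + p**2 (E(p) = p**2 + p = p + p**2)
H(o, u) = u - 8*o*u (H(o, u) = -8*o*u + u = u - 8*o*u)
J = -171 (J = -3*(1 - 8*(-7)) = -3*(1 + 56) = -3*57 = -171)
(E(7) - 1*101)*J = (7*(1 + 7) - 1*101)*(-171) = (7*8 - 101)*(-171) = (56 - 101)*(-171) = -45*(-171) = 7695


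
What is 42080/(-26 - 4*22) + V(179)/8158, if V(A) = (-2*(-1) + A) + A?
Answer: -85811900/232503 ≈ -369.08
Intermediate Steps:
V(A) = 2 + 2*A (V(A) = (2 + A) + A = 2 + 2*A)
42080/(-26 - 4*22) + V(179)/8158 = 42080/(-26 - 4*22) + (2 + 2*179)/8158 = 42080/(-26 - 88) + (2 + 358)*(1/8158) = 42080/(-114) + 360*(1/8158) = 42080*(-1/114) + 180/4079 = -21040/57 + 180/4079 = -85811900/232503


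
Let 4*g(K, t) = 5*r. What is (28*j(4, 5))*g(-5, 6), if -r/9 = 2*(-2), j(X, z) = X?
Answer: 5040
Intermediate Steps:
r = 36 (r = -18*(-2) = -9*(-4) = 36)
g(K, t) = 45 (g(K, t) = (5*36)/4 = (¼)*180 = 45)
(28*j(4, 5))*g(-5, 6) = (28*4)*45 = 112*45 = 5040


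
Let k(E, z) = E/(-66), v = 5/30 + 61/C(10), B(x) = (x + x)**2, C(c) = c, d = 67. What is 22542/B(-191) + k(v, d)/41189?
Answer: 229795974191/1487589749910 ≈ 0.15448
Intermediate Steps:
B(x) = 4*x**2 (B(x) = (2*x)**2 = 4*x**2)
v = 94/15 (v = 5/30 + 61/10 = 5*(1/30) + 61*(1/10) = 1/6 + 61/10 = 94/15 ≈ 6.2667)
k(E, z) = -E/66 (k(E, z) = E*(-1/66) = -E/66)
22542/B(-191) + k(v, d)/41189 = 22542/((4*(-191)**2)) - 1/66*94/15/41189 = 22542/((4*36481)) - 47/495*1/41189 = 22542/145924 - 47/20388555 = 22542*(1/145924) - 47/20388555 = 11271/72962 - 47/20388555 = 229795974191/1487589749910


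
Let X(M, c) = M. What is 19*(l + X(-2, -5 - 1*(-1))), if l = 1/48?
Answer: -1805/48 ≈ -37.604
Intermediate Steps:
l = 1/48 ≈ 0.020833
19*(l + X(-2, -5 - 1*(-1))) = 19*(1/48 - 2) = 19*(-95/48) = -1805/48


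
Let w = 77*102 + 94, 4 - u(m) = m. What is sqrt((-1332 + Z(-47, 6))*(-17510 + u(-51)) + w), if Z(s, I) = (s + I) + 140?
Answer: 7*sqrt(439387) ≈ 4640.0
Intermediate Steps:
Z(s, I) = 140 + I + s (Z(s, I) = (I + s) + 140 = 140 + I + s)
u(m) = 4 - m
w = 7948 (w = 7854 + 94 = 7948)
sqrt((-1332 + Z(-47, 6))*(-17510 + u(-51)) + w) = sqrt((-1332 + (140 + 6 - 47))*(-17510 + (4 - 1*(-51))) + 7948) = sqrt((-1332 + 99)*(-17510 + (4 + 51)) + 7948) = sqrt(-1233*(-17510 + 55) + 7948) = sqrt(-1233*(-17455) + 7948) = sqrt(21522015 + 7948) = sqrt(21529963) = 7*sqrt(439387)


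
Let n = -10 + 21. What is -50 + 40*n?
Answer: 390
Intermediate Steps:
n = 11
-50 + 40*n = -50 + 40*11 = -50 + 440 = 390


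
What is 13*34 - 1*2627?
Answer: -2185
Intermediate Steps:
13*34 - 1*2627 = 442 - 2627 = -2185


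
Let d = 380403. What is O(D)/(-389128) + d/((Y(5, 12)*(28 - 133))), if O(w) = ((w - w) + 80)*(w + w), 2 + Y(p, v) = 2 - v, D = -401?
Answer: 2057031947/6809740 ≈ 302.07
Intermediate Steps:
Y(p, v) = -v (Y(p, v) = -2 + (2 - v) = -v)
O(w) = 160*w (O(w) = (0 + 80)*(2*w) = 80*(2*w) = 160*w)
O(D)/(-389128) + d/((Y(5, 12)*(28 - 133))) = (160*(-401))/(-389128) + 380403/(((-1*12)*(28 - 133))) = -64160*(-1/389128) + 380403/((-12*(-105))) = 8020/48641 + 380403/1260 = 8020/48641 + 380403*(1/1260) = 8020/48641 + 42267/140 = 2057031947/6809740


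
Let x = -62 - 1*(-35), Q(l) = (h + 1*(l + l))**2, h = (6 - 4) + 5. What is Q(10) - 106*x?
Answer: 3591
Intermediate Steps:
h = 7 (h = 2 + 5 = 7)
Q(l) = (7 + 2*l)**2 (Q(l) = (7 + 1*(l + l))**2 = (7 + 1*(2*l))**2 = (7 + 2*l)**2)
x = -27 (x = -62 + 35 = -27)
Q(10) - 106*x = (7 + 2*10)**2 - 106*(-27) = (7 + 20)**2 + 2862 = 27**2 + 2862 = 729 + 2862 = 3591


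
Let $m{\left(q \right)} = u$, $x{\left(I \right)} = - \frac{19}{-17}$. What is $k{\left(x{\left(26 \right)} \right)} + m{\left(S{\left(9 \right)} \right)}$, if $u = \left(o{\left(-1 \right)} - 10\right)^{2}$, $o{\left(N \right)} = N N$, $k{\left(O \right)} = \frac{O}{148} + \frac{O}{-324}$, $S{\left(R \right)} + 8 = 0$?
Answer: $\frac{4127078}{50949} \approx 81.004$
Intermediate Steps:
$x{\left(I \right)} = \frac{19}{17}$ ($x{\left(I \right)} = \left(-19\right) \left(- \frac{1}{17}\right) = \frac{19}{17}$)
$S{\left(R \right)} = -8$ ($S{\left(R \right)} = -8 + 0 = -8$)
$k{\left(O \right)} = \frac{11 O}{2997}$ ($k{\left(O \right)} = O \frac{1}{148} + O \left(- \frac{1}{324}\right) = \frac{O}{148} - \frac{O}{324} = \frac{11 O}{2997}$)
$o{\left(N \right)} = N^{2}$
$u = 81$ ($u = \left(\left(-1\right)^{2} - 10\right)^{2} = \left(1 - 10\right)^{2} = \left(-9\right)^{2} = 81$)
$m{\left(q \right)} = 81$
$k{\left(x{\left(26 \right)} \right)} + m{\left(S{\left(9 \right)} \right)} = \frac{11}{2997} \cdot \frac{19}{17} + 81 = \frac{209}{50949} + 81 = \frac{4127078}{50949}$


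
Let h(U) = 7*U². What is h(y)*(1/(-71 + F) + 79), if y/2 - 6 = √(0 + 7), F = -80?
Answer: 14361312/151 + 4007808*√7/151 ≈ 1.6533e+5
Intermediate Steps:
y = 12 + 2*√7 (y = 12 + 2*√(0 + 7) = 12 + 2*√7 ≈ 17.292)
h(y)*(1/(-71 + F) + 79) = (7*(12 + 2*√7)²)*(1/(-71 - 80) + 79) = (7*(12 + 2*√7)²)*(1/(-151) + 79) = (7*(12 + 2*√7)²)*(-1/151 + 79) = (7*(12 + 2*√7)²)*(11928/151) = 83496*(12 + 2*√7)²/151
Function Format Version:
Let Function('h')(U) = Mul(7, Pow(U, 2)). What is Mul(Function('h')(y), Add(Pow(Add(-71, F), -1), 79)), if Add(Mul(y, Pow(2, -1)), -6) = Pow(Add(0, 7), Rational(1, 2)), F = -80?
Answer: Add(Rational(14361312, 151), Mul(Rational(4007808, 151), Pow(7, Rational(1, 2)))) ≈ 1.6533e+5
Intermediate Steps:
y = Add(12, Mul(2, Pow(7, Rational(1, 2)))) (y = Add(12, Mul(2, Pow(Add(0, 7), Rational(1, 2)))) = Add(12, Mul(2, Pow(7, Rational(1, 2)))) ≈ 17.292)
Mul(Function('h')(y), Add(Pow(Add(-71, F), -1), 79)) = Mul(Mul(7, Pow(Add(12, Mul(2, Pow(7, Rational(1, 2)))), 2)), Add(Pow(Add(-71, -80), -1), 79)) = Mul(Mul(7, Pow(Add(12, Mul(2, Pow(7, Rational(1, 2)))), 2)), Add(Pow(-151, -1), 79)) = Mul(Mul(7, Pow(Add(12, Mul(2, Pow(7, Rational(1, 2)))), 2)), Add(Rational(-1, 151), 79)) = Mul(Mul(7, Pow(Add(12, Mul(2, Pow(7, Rational(1, 2)))), 2)), Rational(11928, 151)) = Mul(Rational(83496, 151), Pow(Add(12, Mul(2, Pow(7, Rational(1, 2)))), 2))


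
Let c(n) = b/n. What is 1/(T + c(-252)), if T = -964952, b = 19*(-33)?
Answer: -84/81055759 ≈ -1.0363e-6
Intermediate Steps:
b = -627
c(n) = -627/n
1/(T + c(-252)) = 1/(-964952 - 627/(-252)) = 1/(-964952 - 627*(-1/252)) = 1/(-964952 + 209/84) = 1/(-81055759/84) = -84/81055759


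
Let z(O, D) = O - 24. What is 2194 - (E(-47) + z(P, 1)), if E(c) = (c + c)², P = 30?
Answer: -6648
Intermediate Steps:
z(O, D) = -24 + O
E(c) = 4*c² (E(c) = (2*c)² = 4*c²)
2194 - (E(-47) + z(P, 1)) = 2194 - (4*(-47)² + (-24 + 30)) = 2194 - (4*2209 + 6) = 2194 - (8836 + 6) = 2194 - 1*8842 = 2194 - 8842 = -6648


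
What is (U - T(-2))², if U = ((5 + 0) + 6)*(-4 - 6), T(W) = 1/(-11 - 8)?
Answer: 4363921/361 ≈ 12088.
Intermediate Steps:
T(W) = -1/19 (T(W) = 1/(-19) = -1/19)
U = -110 (U = (5 + 6)*(-10) = 11*(-10) = -110)
(U - T(-2))² = (-110 - 1*(-1/19))² = (-110 + 1/19)² = (-2089/19)² = 4363921/361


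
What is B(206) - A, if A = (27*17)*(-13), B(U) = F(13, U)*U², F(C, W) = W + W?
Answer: 17489599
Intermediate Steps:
F(C, W) = 2*W
B(U) = 2*U³ (B(U) = (2*U)*U² = 2*U³)
A = -5967 (A = 459*(-13) = -5967)
B(206) - A = 2*206³ - 1*(-5967) = 2*8741816 + 5967 = 17483632 + 5967 = 17489599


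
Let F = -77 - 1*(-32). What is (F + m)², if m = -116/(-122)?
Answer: 7219969/3721 ≈ 1940.3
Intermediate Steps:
m = 58/61 (m = -116*(-1/122) = 58/61 ≈ 0.95082)
F = -45 (F = -77 + 32 = -45)
(F + m)² = (-45 + 58/61)² = (-2687/61)² = 7219969/3721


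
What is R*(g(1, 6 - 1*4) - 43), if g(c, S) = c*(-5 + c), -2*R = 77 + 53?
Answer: 3055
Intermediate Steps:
R = -65 (R = -(77 + 53)/2 = -1/2*130 = -65)
R*(g(1, 6 - 1*4) - 43) = -65*(1*(-5 + 1) - 43) = -65*(1*(-4) - 43) = -65*(-4 - 43) = -65*(-47) = 3055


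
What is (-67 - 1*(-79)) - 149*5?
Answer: -733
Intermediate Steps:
(-67 - 1*(-79)) - 149*5 = (-67 + 79) - 745 = 12 - 745 = -733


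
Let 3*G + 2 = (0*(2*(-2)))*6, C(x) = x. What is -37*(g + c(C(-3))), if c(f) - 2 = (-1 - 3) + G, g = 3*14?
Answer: -4366/3 ≈ -1455.3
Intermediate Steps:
G = -⅔ (G = -⅔ + ((0*(2*(-2)))*6)/3 = -⅔ + ((0*(-4))*6)/3 = -⅔ + (0*6)/3 = -⅔ + (⅓)*0 = -⅔ + 0 = -⅔ ≈ -0.66667)
g = 42
c(f) = -8/3 (c(f) = 2 + ((-1 - 3) - ⅔) = 2 + (-4 - ⅔) = 2 - 14/3 = -8/3)
-37*(g + c(C(-3))) = -37*(42 - 8/3) = -37*118/3 = -4366/3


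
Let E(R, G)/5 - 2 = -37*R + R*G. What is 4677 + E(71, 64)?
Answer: 14272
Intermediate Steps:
E(R, G) = 10 - 185*R + 5*G*R (E(R, G) = 10 + 5*(-37*R + R*G) = 10 + 5*(-37*R + G*R) = 10 + (-185*R + 5*G*R) = 10 - 185*R + 5*G*R)
4677 + E(71, 64) = 4677 + (10 - 185*71 + 5*64*71) = 4677 + (10 - 13135 + 22720) = 4677 + 9595 = 14272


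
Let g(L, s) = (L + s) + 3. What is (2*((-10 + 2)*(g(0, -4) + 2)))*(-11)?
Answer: 176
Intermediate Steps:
g(L, s) = 3 + L + s
(2*((-10 + 2)*(g(0, -4) + 2)))*(-11) = (2*((-10 + 2)*((3 + 0 - 4) + 2)))*(-11) = (2*(-8*(-1 + 2)))*(-11) = (2*(-8*1))*(-11) = (2*(-8))*(-11) = -16*(-11) = 176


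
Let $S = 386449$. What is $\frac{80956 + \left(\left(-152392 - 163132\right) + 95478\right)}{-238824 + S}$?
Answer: $- \frac{27818}{29525} \approx -0.94218$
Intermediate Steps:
$\frac{80956 + \left(\left(-152392 - 163132\right) + 95478\right)}{-238824 + S} = \frac{80956 + \left(\left(-152392 - 163132\right) + 95478\right)}{-238824 + 386449} = \frac{80956 + \left(-315524 + 95478\right)}{147625} = \left(80956 - 220046\right) \frac{1}{147625} = \left(-139090\right) \frac{1}{147625} = - \frac{27818}{29525}$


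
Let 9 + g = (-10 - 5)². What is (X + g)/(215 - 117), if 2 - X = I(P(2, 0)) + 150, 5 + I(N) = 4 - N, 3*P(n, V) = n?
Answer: 209/294 ≈ 0.71088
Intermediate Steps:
P(n, V) = n/3
g = 216 (g = -9 + (-10 - 5)² = -9 + (-15)² = -9 + 225 = 216)
I(N) = -1 - N (I(N) = -5 + (4 - N) = -1 - N)
X = -439/3 (X = 2 - ((-1 - 2/3) + 150) = 2 - ((-1 - 1*⅔) + 150) = 2 - ((-1 - ⅔) + 150) = 2 - (-5/3 + 150) = 2 - 1*445/3 = 2 - 445/3 = -439/3 ≈ -146.33)
(X + g)/(215 - 117) = (-439/3 + 216)/(215 - 117) = (209/3)/98 = (1/98)*(209/3) = 209/294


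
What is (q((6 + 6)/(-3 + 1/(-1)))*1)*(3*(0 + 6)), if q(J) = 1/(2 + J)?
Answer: -18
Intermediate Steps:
(q((6 + 6)/(-3 + 1/(-1)))*1)*(3*(0 + 6)) = (1/(2 + (6 + 6)/(-3 + 1/(-1))))*(3*(0 + 6)) = (1/(2 + 12/(-3 + 1*(-1))))*(3*6) = (1/(2 + 12/(-3 - 1)))*18 = (1/(2 + 12/(-4)))*18 = (1/(2 + 12*(-¼)))*18 = (1/(2 - 3))*18 = (1/(-1))*18 = -1*1*18 = -1*18 = -18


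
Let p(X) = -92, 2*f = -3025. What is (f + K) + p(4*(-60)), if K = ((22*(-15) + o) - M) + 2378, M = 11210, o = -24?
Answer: -21581/2 ≈ -10791.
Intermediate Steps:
f = -3025/2 (f = (½)*(-3025) = -3025/2 ≈ -1512.5)
K = -9186 (K = ((22*(-15) - 24) - 1*11210) + 2378 = ((-330 - 24) - 11210) + 2378 = (-354 - 11210) + 2378 = -11564 + 2378 = -9186)
(f + K) + p(4*(-60)) = (-3025/2 - 9186) - 92 = -21397/2 - 92 = -21581/2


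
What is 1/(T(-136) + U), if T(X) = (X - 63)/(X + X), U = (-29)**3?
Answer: -272/6633609 ≈ -4.1003e-5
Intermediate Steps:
U = -24389
T(X) = (-63 + X)/(2*X) (T(X) = (-63 + X)/((2*X)) = (-63 + X)*(1/(2*X)) = (-63 + X)/(2*X))
1/(T(-136) + U) = 1/((1/2)*(-63 - 136)/(-136) - 24389) = 1/((1/2)*(-1/136)*(-199) - 24389) = 1/(199/272 - 24389) = 1/(-6633609/272) = -272/6633609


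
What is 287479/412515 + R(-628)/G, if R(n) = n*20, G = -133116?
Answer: 3620770247/4576028895 ≈ 0.79125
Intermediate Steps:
R(n) = 20*n
287479/412515 + R(-628)/G = 287479/412515 + (20*(-628))/(-133116) = 287479*(1/412515) - 12560*(-1/133116) = 287479/412515 + 3140/33279 = 3620770247/4576028895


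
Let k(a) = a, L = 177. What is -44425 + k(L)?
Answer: -44248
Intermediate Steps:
-44425 + k(L) = -44425 + 177 = -44248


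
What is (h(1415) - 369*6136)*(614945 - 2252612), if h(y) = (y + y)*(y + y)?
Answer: -9407931817572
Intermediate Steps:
h(y) = 4*y² (h(y) = (2*y)*(2*y) = 4*y²)
(h(1415) - 369*6136)*(614945 - 2252612) = (4*1415² - 369*6136)*(614945 - 2252612) = (4*2002225 - 2264184)*(-1637667) = (8008900 - 2264184)*(-1637667) = 5744716*(-1637667) = -9407931817572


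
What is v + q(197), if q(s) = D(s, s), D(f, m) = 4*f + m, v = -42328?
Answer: -41343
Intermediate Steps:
D(f, m) = m + 4*f
q(s) = 5*s (q(s) = s + 4*s = 5*s)
v + q(197) = -42328 + 5*197 = -42328 + 985 = -41343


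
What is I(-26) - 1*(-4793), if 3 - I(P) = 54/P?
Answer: 62375/13 ≈ 4798.1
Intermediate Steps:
I(P) = 3 - 54/P
I(-26) - 1*(-4793) = (3 - 54/(-26)) - 1*(-4793) = (3 - 54*(-1/26)) + 4793 = (3 + 27/13) + 4793 = 66/13 + 4793 = 62375/13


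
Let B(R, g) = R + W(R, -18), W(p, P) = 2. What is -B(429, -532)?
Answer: -431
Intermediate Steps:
B(R, g) = 2 + R (B(R, g) = R + 2 = 2 + R)
-B(429, -532) = -(2 + 429) = -1*431 = -431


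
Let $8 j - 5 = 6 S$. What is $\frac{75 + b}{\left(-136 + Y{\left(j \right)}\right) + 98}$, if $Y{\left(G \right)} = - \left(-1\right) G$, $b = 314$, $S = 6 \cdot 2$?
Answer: $- \frac{3112}{227} \approx -13.709$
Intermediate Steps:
$S = 12$
$j = \frac{77}{8}$ ($j = \frac{5}{8} + \frac{6 \cdot 12}{8} = \frac{5}{8} + \frac{1}{8} \cdot 72 = \frac{5}{8} + 9 = \frac{77}{8} \approx 9.625$)
$Y{\left(G \right)} = G$
$\frac{75 + b}{\left(-136 + Y{\left(j \right)}\right) + 98} = \frac{75 + 314}{\left(-136 + \frac{77}{8}\right) + 98} = \frac{389}{- \frac{1011}{8} + 98} = \frac{389}{- \frac{227}{8}} = 389 \left(- \frac{8}{227}\right) = - \frac{3112}{227}$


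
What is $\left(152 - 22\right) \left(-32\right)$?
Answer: $-4160$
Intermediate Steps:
$\left(152 - 22\right) \left(-32\right) = 130 \left(-32\right) = -4160$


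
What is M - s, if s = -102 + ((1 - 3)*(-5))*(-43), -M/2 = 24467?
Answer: -48402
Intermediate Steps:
M = -48934 (M = -2*24467 = -48934)
s = -532 (s = -102 - 2*(-5)*(-43) = -102 + 10*(-43) = -102 - 430 = -532)
M - s = -48934 - 1*(-532) = -48934 + 532 = -48402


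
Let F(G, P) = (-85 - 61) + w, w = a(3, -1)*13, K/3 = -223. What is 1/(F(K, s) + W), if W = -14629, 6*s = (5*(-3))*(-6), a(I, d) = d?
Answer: -1/14788 ≈ -6.7622e-5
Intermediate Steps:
K = -669 (K = 3*(-223) = -669)
s = 15 (s = ((5*(-3))*(-6))/6 = (-15*(-6))/6 = (1/6)*90 = 15)
w = -13 (w = -1*13 = -13)
F(G, P) = -159 (F(G, P) = (-85 - 61) - 13 = -146 - 13 = -159)
1/(F(K, s) + W) = 1/(-159 - 14629) = 1/(-14788) = -1/14788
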